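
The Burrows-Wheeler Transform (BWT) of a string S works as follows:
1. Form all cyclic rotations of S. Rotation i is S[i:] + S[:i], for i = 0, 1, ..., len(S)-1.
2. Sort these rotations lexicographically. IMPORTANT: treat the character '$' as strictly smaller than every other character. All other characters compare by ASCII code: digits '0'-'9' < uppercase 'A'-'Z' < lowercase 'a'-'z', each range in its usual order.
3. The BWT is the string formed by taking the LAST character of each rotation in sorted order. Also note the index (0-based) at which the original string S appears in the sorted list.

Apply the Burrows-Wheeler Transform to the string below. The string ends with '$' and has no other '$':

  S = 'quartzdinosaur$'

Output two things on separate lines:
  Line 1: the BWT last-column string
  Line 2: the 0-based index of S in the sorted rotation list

Answer: ruszdin$uaorqat
7

Derivation:
All 15 rotations (rotation i = S[i:]+S[:i]):
  rot[0] = quartzdinosaur$
  rot[1] = uartzdinosaur$q
  rot[2] = artzdinosaur$qu
  rot[3] = rtzdinosaur$qua
  rot[4] = tzdinosaur$quar
  rot[5] = zdinosaur$quart
  rot[6] = dinosaur$quartz
  rot[7] = inosaur$quartzd
  rot[8] = nosaur$quartzdi
  rot[9] = osaur$quartzdin
  rot[10] = saur$quartzdino
  rot[11] = aur$quartzdinos
  rot[12] = ur$quartzdinosa
  rot[13] = r$quartzdinosau
  rot[14] = $quartzdinosaur
Sorted (with $ < everything):
  sorted[0] = $quartzdinosaur  (last char: 'r')
  sorted[1] = artzdinosaur$qu  (last char: 'u')
  sorted[2] = aur$quartzdinos  (last char: 's')
  sorted[3] = dinosaur$quartz  (last char: 'z')
  sorted[4] = inosaur$quartzd  (last char: 'd')
  sorted[5] = nosaur$quartzdi  (last char: 'i')
  sorted[6] = osaur$quartzdin  (last char: 'n')
  sorted[7] = quartzdinosaur$  (last char: '$')
  sorted[8] = r$quartzdinosau  (last char: 'u')
  sorted[9] = rtzdinosaur$qua  (last char: 'a')
  sorted[10] = saur$quartzdino  (last char: 'o')
  sorted[11] = tzdinosaur$quar  (last char: 'r')
  sorted[12] = uartzdinosaur$q  (last char: 'q')
  sorted[13] = ur$quartzdinosa  (last char: 'a')
  sorted[14] = zdinosaur$quart  (last char: 't')
Last column: ruszdin$uaorqat
Original string S is at sorted index 7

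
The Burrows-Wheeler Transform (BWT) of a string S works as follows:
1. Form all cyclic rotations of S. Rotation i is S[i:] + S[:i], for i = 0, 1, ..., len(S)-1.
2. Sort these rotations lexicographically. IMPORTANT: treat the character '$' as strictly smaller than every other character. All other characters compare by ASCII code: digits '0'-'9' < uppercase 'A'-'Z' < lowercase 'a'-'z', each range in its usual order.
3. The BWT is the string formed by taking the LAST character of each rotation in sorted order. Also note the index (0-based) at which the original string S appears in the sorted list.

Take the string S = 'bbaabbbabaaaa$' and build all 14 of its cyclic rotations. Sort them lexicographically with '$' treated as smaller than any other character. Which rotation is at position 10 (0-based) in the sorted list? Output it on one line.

Answer: babaaaa$bbaabb

Derivation:
All 14 rotations (rotation i = S[i:]+S[:i]):
  rot[0] = bbaabbbabaaaa$
  rot[1] = baabbbabaaaa$b
  rot[2] = aabbbabaaaa$bb
  rot[3] = abbbabaaaa$bba
  rot[4] = bbbabaaaa$bbaa
  rot[5] = bbabaaaa$bbaab
  rot[6] = babaaaa$bbaabb
  rot[7] = abaaaa$bbaabbb
  rot[8] = baaaa$bbaabbba
  rot[9] = aaaa$bbaabbbab
  rot[10] = aaa$bbaabbbaba
  rot[11] = aa$bbaabbbabaa
  rot[12] = a$bbaabbbabaaa
  rot[13] = $bbaabbbabaaaa
Sorted (with $ < everything):
  sorted[0] = $bbaabbbabaaaa
  sorted[1] = a$bbaabbbabaaa
  sorted[2] = aa$bbaabbbabaa
  sorted[3] = aaa$bbaabbbaba
  sorted[4] = aaaa$bbaabbbab
  sorted[5] = aabbbabaaaa$bb
  sorted[6] = abaaaa$bbaabbb
  sorted[7] = abbbabaaaa$bba
  sorted[8] = baaaa$bbaabbba
  sorted[9] = baabbbabaaaa$b
  sorted[10] = babaaaa$bbaabb
  sorted[11] = bbaabbbabaaaa$
  sorted[12] = bbabaaaa$bbaab
  sorted[13] = bbbabaaaa$bbaa
sorted[10] = babaaaa$bbaabb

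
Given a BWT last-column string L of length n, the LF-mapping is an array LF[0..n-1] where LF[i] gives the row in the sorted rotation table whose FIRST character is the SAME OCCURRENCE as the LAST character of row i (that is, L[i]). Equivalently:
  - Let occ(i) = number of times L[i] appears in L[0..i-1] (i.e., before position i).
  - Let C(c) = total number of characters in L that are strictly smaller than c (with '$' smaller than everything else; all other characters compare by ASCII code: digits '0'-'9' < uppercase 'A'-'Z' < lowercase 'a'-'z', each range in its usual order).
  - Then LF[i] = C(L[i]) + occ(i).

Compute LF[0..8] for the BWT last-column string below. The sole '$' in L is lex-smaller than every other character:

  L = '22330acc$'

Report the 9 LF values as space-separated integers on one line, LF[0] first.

Char counts: '$':1, '0':1, '2':2, '3':2, 'a':1, 'c':2
C (first-col start): C('$')=0, C('0')=1, C('2')=2, C('3')=4, C('a')=6, C('c')=7
L[0]='2': occ=0, LF[0]=C('2')+0=2+0=2
L[1]='2': occ=1, LF[1]=C('2')+1=2+1=3
L[2]='3': occ=0, LF[2]=C('3')+0=4+0=4
L[3]='3': occ=1, LF[3]=C('3')+1=4+1=5
L[4]='0': occ=0, LF[4]=C('0')+0=1+0=1
L[5]='a': occ=0, LF[5]=C('a')+0=6+0=6
L[6]='c': occ=0, LF[6]=C('c')+0=7+0=7
L[7]='c': occ=1, LF[7]=C('c')+1=7+1=8
L[8]='$': occ=0, LF[8]=C('$')+0=0+0=0

Answer: 2 3 4 5 1 6 7 8 0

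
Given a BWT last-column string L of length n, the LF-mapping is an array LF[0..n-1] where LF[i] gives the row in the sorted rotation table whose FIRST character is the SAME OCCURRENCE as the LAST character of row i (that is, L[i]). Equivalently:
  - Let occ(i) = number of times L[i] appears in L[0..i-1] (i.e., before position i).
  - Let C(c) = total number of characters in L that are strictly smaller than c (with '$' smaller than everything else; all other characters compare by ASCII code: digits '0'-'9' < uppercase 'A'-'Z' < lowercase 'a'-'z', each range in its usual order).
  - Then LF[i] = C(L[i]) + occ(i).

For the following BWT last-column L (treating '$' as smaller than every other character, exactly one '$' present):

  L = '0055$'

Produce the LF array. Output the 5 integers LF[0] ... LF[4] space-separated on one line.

Char counts: '$':1, '0':2, '5':2
C (first-col start): C('$')=0, C('0')=1, C('5')=3
L[0]='0': occ=0, LF[0]=C('0')+0=1+0=1
L[1]='0': occ=1, LF[1]=C('0')+1=1+1=2
L[2]='5': occ=0, LF[2]=C('5')+0=3+0=3
L[3]='5': occ=1, LF[3]=C('5')+1=3+1=4
L[4]='$': occ=0, LF[4]=C('$')+0=0+0=0

Answer: 1 2 3 4 0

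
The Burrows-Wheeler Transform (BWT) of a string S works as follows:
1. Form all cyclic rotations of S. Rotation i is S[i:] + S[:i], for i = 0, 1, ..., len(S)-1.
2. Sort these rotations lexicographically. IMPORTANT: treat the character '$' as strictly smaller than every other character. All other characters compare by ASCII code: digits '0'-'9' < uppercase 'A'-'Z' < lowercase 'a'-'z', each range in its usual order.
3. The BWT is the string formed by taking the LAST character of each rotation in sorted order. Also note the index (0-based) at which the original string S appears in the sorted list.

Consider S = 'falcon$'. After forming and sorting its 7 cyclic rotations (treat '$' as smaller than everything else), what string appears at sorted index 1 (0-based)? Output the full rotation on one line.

Answer: alcon$f

Derivation:
All 7 rotations (rotation i = S[i:]+S[:i]):
  rot[0] = falcon$
  rot[1] = alcon$f
  rot[2] = lcon$fa
  rot[3] = con$fal
  rot[4] = on$falc
  rot[5] = n$falco
  rot[6] = $falcon
Sorted (with $ < everything):
  sorted[0] = $falcon
  sorted[1] = alcon$f
  sorted[2] = con$fal
  sorted[3] = falcon$
  sorted[4] = lcon$fa
  sorted[5] = n$falco
  sorted[6] = on$falc
sorted[1] = alcon$f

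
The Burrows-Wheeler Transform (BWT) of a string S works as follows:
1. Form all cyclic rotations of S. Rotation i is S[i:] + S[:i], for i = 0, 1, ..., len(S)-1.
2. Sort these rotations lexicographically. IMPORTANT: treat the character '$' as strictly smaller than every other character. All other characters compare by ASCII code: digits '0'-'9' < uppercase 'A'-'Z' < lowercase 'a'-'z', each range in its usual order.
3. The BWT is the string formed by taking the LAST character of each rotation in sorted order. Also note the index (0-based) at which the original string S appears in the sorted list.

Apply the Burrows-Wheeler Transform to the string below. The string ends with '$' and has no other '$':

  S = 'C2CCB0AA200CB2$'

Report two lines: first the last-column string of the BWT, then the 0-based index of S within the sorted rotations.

All 15 rotations (rotation i = S[i:]+S[:i]):
  rot[0] = C2CCB0AA200CB2$
  rot[1] = 2CCB0AA200CB2$C
  rot[2] = CCB0AA200CB2$C2
  rot[3] = CB0AA200CB2$C2C
  rot[4] = B0AA200CB2$C2CC
  rot[5] = 0AA200CB2$C2CCB
  rot[6] = AA200CB2$C2CCB0
  rot[7] = A200CB2$C2CCB0A
  rot[8] = 200CB2$C2CCB0AA
  rot[9] = 00CB2$C2CCB0AA2
  rot[10] = 0CB2$C2CCB0AA20
  rot[11] = CB2$C2CCB0AA200
  rot[12] = B2$C2CCB0AA200C
  rot[13] = 2$C2CCB0AA200CB
  rot[14] = $C2CCB0AA200CB2
Sorted (with $ < everything):
  sorted[0] = $C2CCB0AA200CB2  (last char: '2')
  sorted[1] = 00CB2$C2CCB0AA2  (last char: '2')
  sorted[2] = 0AA200CB2$C2CCB  (last char: 'B')
  sorted[3] = 0CB2$C2CCB0AA20  (last char: '0')
  sorted[4] = 2$C2CCB0AA200CB  (last char: 'B')
  sorted[5] = 200CB2$C2CCB0AA  (last char: 'A')
  sorted[6] = 2CCB0AA200CB2$C  (last char: 'C')
  sorted[7] = A200CB2$C2CCB0A  (last char: 'A')
  sorted[8] = AA200CB2$C2CCB0  (last char: '0')
  sorted[9] = B0AA200CB2$C2CC  (last char: 'C')
  sorted[10] = B2$C2CCB0AA200C  (last char: 'C')
  sorted[11] = C2CCB0AA200CB2$  (last char: '$')
  sorted[12] = CB0AA200CB2$C2C  (last char: 'C')
  sorted[13] = CB2$C2CCB0AA200  (last char: '0')
  sorted[14] = CCB0AA200CB2$C2  (last char: '2')
Last column: 22B0BACA0CC$C02
Original string S is at sorted index 11

Answer: 22B0BACA0CC$C02
11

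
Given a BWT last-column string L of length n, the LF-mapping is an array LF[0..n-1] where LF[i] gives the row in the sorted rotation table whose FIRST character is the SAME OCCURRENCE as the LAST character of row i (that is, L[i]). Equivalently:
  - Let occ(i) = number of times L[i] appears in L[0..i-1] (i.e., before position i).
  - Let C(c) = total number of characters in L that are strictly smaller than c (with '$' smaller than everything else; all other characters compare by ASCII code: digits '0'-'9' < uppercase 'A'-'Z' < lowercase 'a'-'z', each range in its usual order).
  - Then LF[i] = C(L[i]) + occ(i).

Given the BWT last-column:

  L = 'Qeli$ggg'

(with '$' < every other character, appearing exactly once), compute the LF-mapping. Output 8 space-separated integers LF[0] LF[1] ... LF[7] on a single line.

Char counts: '$':1, 'Q':1, 'e':1, 'g':3, 'i':1, 'l':1
C (first-col start): C('$')=0, C('Q')=1, C('e')=2, C('g')=3, C('i')=6, C('l')=7
L[0]='Q': occ=0, LF[0]=C('Q')+0=1+0=1
L[1]='e': occ=0, LF[1]=C('e')+0=2+0=2
L[2]='l': occ=0, LF[2]=C('l')+0=7+0=7
L[3]='i': occ=0, LF[3]=C('i')+0=6+0=6
L[4]='$': occ=0, LF[4]=C('$')+0=0+0=0
L[5]='g': occ=0, LF[5]=C('g')+0=3+0=3
L[6]='g': occ=1, LF[6]=C('g')+1=3+1=4
L[7]='g': occ=2, LF[7]=C('g')+2=3+2=5

Answer: 1 2 7 6 0 3 4 5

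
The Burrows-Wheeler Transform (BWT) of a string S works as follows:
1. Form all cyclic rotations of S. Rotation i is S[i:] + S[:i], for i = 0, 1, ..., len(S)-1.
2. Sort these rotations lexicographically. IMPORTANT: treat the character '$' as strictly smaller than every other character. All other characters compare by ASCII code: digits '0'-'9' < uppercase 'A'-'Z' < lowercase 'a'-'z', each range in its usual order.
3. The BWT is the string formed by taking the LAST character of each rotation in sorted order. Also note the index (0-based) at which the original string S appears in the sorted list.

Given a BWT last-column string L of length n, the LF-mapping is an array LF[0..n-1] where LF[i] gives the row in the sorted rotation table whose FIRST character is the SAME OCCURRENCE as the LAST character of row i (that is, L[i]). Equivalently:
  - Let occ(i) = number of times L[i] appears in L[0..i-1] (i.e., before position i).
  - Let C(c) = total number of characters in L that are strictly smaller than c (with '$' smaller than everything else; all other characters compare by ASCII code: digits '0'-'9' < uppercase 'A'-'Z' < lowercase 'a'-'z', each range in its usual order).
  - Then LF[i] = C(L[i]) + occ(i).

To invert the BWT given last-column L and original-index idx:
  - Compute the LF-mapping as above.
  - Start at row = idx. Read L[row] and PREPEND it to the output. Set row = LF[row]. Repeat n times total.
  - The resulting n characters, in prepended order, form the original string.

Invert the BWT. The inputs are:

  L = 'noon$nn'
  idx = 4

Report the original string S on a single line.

Answer: nonnon$

Derivation:
LF mapping: 1 5 6 2 0 3 4
Walk LF starting at row 4, prepending L[row]:
  step 1: row=4, L[4]='$', prepend. Next row=LF[4]=0
  step 2: row=0, L[0]='n', prepend. Next row=LF[0]=1
  step 3: row=1, L[1]='o', prepend. Next row=LF[1]=5
  step 4: row=5, L[5]='n', prepend. Next row=LF[5]=3
  step 5: row=3, L[3]='n', prepend. Next row=LF[3]=2
  step 6: row=2, L[2]='o', prepend. Next row=LF[2]=6
  step 7: row=6, L[6]='n', prepend. Next row=LF[6]=4
Reversed output: nonnon$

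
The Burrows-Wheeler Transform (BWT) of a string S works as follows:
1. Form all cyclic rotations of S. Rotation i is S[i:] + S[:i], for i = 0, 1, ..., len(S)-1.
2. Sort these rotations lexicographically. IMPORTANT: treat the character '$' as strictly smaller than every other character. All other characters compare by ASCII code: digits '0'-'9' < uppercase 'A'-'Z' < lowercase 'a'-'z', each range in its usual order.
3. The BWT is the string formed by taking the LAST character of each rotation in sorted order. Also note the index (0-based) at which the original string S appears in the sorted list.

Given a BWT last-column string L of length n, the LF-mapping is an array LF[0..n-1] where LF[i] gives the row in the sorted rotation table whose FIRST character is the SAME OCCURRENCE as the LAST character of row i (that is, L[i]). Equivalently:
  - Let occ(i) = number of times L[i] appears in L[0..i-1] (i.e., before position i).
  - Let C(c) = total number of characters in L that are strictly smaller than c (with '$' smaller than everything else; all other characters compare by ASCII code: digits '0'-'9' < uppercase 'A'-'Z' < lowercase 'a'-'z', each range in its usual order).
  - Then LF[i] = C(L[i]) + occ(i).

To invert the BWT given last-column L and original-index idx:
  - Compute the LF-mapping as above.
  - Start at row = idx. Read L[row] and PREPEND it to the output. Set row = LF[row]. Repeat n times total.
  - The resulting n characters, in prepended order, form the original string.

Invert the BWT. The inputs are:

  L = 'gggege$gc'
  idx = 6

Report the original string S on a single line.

LF mapping: 4 5 6 2 7 3 0 8 1
Walk LF starting at row 6, prepending L[row]:
  step 1: row=6, L[6]='$', prepend. Next row=LF[6]=0
  step 2: row=0, L[0]='g', prepend. Next row=LF[0]=4
  step 3: row=4, L[4]='g', prepend. Next row=LF[4]=7
  step 4: row=7, L[7]='g', prepend. Next row=LF[7]=8
  step 5: row=8, L[8]='c', prepend. Next row=LF[8]=1
  step 6: row=1, L[1]='g', prepend. Next row=LF[1]=5
  step 7: row=5, L[5]='e', prepend. Next row=LF[5]=3
  step 8: row=3, L[3]='e', prepend. Next row=LF[3]=2
  step 9: row=2, L[2]='g', prepend. Next row=LF[2]=6
Reversed output: geegcggg$

Answer: geegcggg$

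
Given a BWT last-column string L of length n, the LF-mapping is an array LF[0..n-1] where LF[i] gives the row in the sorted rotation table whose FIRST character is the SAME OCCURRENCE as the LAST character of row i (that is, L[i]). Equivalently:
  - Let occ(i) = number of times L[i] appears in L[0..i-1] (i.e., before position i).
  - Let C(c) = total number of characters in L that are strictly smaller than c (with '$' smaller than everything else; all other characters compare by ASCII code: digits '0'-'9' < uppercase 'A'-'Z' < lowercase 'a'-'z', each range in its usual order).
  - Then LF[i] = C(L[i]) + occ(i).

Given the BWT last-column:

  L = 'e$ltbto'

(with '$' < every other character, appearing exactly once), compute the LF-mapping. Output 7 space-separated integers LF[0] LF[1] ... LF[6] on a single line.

Char counts: '$':1, 'b':1, 'e':1, 'l':1, 'o':1, 't':2
C (first-col start): C('$')=0, C('b')=1, C('e')=2, C('l')=3, C('o')=4, C('t')=5
L[0]='e': occ=0, LF[0]=C('e')+0=2+0=2
L[1]='$': occ=0, LF[1]=C('$')+0=0+0=0
L[2]='l': occ=0, LF[2]=C('l')+0=3+0=3
L[3]='t': occ=0, LF[3]=C('t')+0=5+0=5
L[4]='b': occ=0, LF[4]=C('b')+0=1+0=1
L[5]='t': occ=1, LF[5]=C('t')+1=5+1=6
L[6]='o': occ=0, LF[6]=C('o')+0=4+0=4

Answer: 2 0 3 5 1 6 4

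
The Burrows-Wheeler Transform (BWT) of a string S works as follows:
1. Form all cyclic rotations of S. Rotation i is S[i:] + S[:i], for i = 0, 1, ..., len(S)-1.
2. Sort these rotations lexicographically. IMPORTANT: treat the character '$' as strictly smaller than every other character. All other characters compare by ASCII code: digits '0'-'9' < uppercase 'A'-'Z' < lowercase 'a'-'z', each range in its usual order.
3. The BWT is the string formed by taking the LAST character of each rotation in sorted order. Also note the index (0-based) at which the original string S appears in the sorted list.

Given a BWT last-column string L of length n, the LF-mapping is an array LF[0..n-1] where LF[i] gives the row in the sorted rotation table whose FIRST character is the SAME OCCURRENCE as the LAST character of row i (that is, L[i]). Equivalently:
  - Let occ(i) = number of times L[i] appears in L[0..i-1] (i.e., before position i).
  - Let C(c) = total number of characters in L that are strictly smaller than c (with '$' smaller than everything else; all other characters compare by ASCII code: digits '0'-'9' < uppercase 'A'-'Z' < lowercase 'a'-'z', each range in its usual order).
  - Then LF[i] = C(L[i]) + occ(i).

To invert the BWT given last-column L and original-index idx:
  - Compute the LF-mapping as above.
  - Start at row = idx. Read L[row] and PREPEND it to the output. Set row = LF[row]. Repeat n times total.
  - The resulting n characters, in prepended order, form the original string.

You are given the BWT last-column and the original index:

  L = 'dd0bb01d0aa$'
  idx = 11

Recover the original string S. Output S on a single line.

Answer: db0b1ad00ad$

Derivation:
LF mapping: 9 10 1 7 8 2 4 11 3 5 6 0
Walk LF starting at row 11, prepending L[row]:
  step 1: row=11, L[11]='$', prepend. Next row=LF[11]=0
  step 2: row=0, L[0]='d', prepend. Next row=LF[0]=9
  step 3: row=9, L[9]='a', prepend. Next row=LF[9]=5
  step 4: row=5, L[5]='0', prepend. Next row=LF[5]=2
  step 5: row=2, L[2]='0', prepend. Next row=LF[2]=1
  step 6: row=1, L[1]='d', prepend. Next row=LF[1]=10
  step 7: row=10, L[10]='a', prepend. Next row=LF[10]=6
  step 8: row=6, L[6]='1', prepend. Next row=LF[6]=4
  step 9: row=4, L[4]='b', prepend. Next row=LF[4]=8
  step 10: row=8, L[8]='0', prepend. Next row=LF[8]=3
  step 11: row=3, L[3]='b', prepend. Next row=LF[3]=7
  step 12: row=7, L[7]='d', prepend. Next row=LF[7]=11
Reversed output: db0b1ad00ad$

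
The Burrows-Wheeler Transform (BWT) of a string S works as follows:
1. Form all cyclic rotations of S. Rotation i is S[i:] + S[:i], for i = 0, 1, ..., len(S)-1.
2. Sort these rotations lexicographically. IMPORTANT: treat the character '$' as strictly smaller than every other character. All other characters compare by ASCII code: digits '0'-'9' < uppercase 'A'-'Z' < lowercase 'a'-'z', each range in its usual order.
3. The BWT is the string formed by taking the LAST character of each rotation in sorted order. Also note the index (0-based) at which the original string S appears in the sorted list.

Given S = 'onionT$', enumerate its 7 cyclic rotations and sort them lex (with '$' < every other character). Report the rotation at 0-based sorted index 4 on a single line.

All 7 rotations (rotation i = S[i:]+S[:i]):
  rot[0] = onionT$
  rot[1] = nionT$o
  rot[2] = ionT$on
  rot[3] = onT$oni
  rot[4] = nT$onio
  rot[5] = T$onion
  rot[6] = $onionT
Sorted (with $ < everything):
  sorted[0] = $onionT
  sorted[1] = T$onion
  sorted[2] = ionT$on
  sorted[3] = nT$onio
  sorted[4] = nionT$o
  sorted[5] = onT$oni
  sorted[6] = onionT$
sorted[4] = nionT$o

Answer: nionT$o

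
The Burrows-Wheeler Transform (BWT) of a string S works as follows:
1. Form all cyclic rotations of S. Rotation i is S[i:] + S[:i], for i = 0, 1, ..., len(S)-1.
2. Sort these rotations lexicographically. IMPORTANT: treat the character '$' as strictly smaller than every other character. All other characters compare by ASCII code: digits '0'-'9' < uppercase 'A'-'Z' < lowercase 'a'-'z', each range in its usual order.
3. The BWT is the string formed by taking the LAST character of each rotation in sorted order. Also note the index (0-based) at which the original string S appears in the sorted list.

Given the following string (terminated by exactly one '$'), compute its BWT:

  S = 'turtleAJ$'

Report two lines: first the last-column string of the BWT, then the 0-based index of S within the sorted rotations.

All 9 rotations (rotation i = S[i:]+S[:i]):
  rot[0] = turtleAJ$
  rot[1] = urtleAJ$t
  rot[2] = rtleAJ$tu
  rot[3] = tleAJ$tur
  rot[4] = leAJ$turt
  rot[5] = eAJ$turtl
  rot[6] = AJ$turtle
  rot[7] = J$turtleA
  rot[8] = $turtleAJ
Sorted (with $ < everything):
  sorted[0] = $turtleAJ  (last char: 'J')
  sorted[1] = AJ$turtle  (last char: 'e')
  sorted[2] = J$turtleA  (last char: 'A')
  sorted[3] = eAJ$turtl  (last char: 'l')
  sorted[4] = leAJ$turt  (last char: 't')
  sorted[5] = rtleAJ$tu  (last char: 'u')
  sorted[6] = tleAJ$tur  (last char: 'r')
  sorted[7] = turtleAJ$  (last char: '$')
  sorted[8] = urtleAJ$t  (last char: 't')
Last column: JeAltur$t
Original string S is at sorted index 7

Answer: JeAltur$t
7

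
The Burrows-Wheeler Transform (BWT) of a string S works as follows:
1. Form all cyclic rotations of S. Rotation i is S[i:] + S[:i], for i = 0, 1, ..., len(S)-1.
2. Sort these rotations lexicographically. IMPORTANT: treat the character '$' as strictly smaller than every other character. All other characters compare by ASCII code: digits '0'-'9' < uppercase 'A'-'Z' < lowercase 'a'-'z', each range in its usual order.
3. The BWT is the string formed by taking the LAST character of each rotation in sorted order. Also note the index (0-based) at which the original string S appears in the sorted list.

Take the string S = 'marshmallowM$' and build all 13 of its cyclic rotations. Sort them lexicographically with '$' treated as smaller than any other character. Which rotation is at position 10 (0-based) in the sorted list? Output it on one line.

Answer: rshmallowM$ma

Derivation:
All 13 rotations (rotation i = S[i:]+S[:i]):
  rot[0] = marshmallowM$
  rot[1] = arshmallowM$m
  rot[2] = rshmallowM$ma
  rot[3] = shmallowM$mar
  rot[4] = hmallowM$mars
  rot[5] = mallowM$marsh
  rot[6] = allowM$marshm
  rot[7] = llowM$marshma
  rot[8] = lowM$marshmal
  rot[9] = owM$marshmall
  rot[10] = wM$marshmallo
  rot[11] = M$marshmallow
  rot[12] = $marshmallowM
Sorted (with $ < everything):
  sorted[0] = $marshmallowM
  sorted[1] = M$marshmallow
  sorted[2] = allowM$marshm
  sorted[3] = arshmallowM$m
  sorted[4] = hmallowM$mars
  sorted[5] = llowM$marshma
  sorted[6] = lowM$marshmal
  sorted[7] = mallowM$marsh
  sorted[8] = marshmallowM$
  sorted[9] = owM$marshmall
  sorted[10] = rshmallowM$ma
  sorted[11] = shmallowM$mar
  sorted[12] = wM$marshmallo
sorted[10] = rshmallowM$ma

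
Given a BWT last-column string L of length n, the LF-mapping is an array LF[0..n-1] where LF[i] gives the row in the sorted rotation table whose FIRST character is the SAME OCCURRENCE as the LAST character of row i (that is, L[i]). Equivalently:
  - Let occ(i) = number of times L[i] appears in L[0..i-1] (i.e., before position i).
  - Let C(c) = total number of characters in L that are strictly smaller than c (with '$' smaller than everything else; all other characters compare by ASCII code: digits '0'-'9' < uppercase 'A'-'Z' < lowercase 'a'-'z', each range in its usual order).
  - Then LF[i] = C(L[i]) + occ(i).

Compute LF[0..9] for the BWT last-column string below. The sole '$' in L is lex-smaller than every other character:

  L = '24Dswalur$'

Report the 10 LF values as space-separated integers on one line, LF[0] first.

Answer: 1 2 3 7 9 4 5 8 6 0

Derivation:
Char counts: '$':1, '2':1, '4':1, 'D':1, 'a':1, 'l':1, 'r':1, 's':1, 'u':1, 'w':1
C (first-col start): C('$')=0, C('2')=1, C('4')=2, C('D')=3, C('a')=4, C('l')=5, C('r')=6, C('s')=7, C('u')=8, C('w')=9
L[0]='2': occ=0, LF[0]=C('2')+0=1+0=1
L[1]='4': occ=0, LF[1]=C('4')+0=2+0=2
L[2]='D': occ=0, LF[2]=C('D')+0=3+0=3
L[3]='s': occ=0, LF[3]=C('s')+0=7+0=7
L[4]='w': occ=0, LF[4]=C('w')+0=9+0=9
L[5]='a': occ=0, LF[5]=C('a')+0=4+0=4
L[6]='l': occ=0, LF[6]=C('l')+0=5+0=5
L[7]='u': occ=0, LF[7]=C('u')+0=8+0=8
L[8]='r': occ=0, LF[8]=C('r')+0=6+0=6
L[9]='$': occ=0, LF[9]=C('$')+0=0+0=0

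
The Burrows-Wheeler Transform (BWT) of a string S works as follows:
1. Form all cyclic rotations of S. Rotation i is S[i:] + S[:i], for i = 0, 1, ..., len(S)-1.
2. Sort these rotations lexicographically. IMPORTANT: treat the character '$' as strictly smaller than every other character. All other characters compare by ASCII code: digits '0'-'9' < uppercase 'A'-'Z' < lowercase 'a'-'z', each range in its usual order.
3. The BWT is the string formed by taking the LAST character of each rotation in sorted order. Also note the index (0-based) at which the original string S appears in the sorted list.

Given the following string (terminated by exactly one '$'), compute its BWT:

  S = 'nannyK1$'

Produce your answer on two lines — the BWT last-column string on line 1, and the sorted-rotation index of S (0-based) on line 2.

Answer: 1Kyn$ann
4

Derivation:
All 8 rotations (rotation i = S[i:]+S[:i]):
  rot[0] = nannyK1$
  rot[1] = annyK1$n
  rot[2] = nnyK1$na
  rot[3] = nyK1$nan
  rot[4] = yK1$nann
  rot[5] = K1$nanny
  rot[6] = 1$nannyK
  rot[7] = $nannyK1
Sorted (with $ < everything):
  sorted[0] = $nannyK1  (last char: '1')
  sorted[1] = 1$nannyK  (last char: 'K')
  sorted[2] = K1$nanny  (last char: 'y')
  sorted[3] = annyK1$n  (last char: 'n')
  sorted[4] = nannyK1$  (last char: '$')
  sorted[5] = nnyK1$na  (last char: 'a')
  sorted[6] = nyK1$nan  (last char: 'n')
  sorted[7] = yK1$nann  (last char: 'n')
Last column: 1Kyn$ann
Original string S is at sorted index 4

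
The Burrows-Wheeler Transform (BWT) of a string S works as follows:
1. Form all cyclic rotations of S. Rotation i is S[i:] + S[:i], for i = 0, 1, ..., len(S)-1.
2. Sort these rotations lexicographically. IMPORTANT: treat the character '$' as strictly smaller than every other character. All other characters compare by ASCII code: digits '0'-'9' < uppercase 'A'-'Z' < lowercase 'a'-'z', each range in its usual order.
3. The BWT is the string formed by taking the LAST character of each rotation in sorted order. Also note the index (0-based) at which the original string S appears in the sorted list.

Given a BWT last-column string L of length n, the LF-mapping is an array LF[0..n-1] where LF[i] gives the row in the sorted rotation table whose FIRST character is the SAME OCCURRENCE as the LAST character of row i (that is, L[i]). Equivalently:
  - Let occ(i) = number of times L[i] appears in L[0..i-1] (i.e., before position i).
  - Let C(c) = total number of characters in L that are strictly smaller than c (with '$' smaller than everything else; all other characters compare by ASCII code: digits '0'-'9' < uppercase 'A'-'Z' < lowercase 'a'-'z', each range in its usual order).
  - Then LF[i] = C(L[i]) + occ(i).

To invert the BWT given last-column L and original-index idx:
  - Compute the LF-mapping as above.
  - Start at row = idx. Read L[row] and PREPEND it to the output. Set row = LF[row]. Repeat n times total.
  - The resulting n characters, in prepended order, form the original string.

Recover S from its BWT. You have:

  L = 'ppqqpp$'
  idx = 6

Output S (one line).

Answer: qppqpp$

Derivation:
LF mapping: 1 2 5 6 3 4 0
Walk LF starting at row 6, prepending L[row]:
  step 1: row=6, L[6]='$', prepend. Next row=LF[6]=0
  step 2: row=0, L[0]='p', prepend. Next row=LF[0]=1
  step 3: row=1, L[1]='p', prepend. Next row=LF[1]=2
  step 4: row=2, L[2]='q', prepend. Next row=LF[2]=5
  step 5: row=5, L[5]='p', prepend. Next row=LF[5]=4
  step 6: row=4, L[4]='p', prepend. Next row=LF[4]=3
  step 7: row=3, L[3]='q', prepend. Next row=LF[3]=6
Reversed output: qppqpp$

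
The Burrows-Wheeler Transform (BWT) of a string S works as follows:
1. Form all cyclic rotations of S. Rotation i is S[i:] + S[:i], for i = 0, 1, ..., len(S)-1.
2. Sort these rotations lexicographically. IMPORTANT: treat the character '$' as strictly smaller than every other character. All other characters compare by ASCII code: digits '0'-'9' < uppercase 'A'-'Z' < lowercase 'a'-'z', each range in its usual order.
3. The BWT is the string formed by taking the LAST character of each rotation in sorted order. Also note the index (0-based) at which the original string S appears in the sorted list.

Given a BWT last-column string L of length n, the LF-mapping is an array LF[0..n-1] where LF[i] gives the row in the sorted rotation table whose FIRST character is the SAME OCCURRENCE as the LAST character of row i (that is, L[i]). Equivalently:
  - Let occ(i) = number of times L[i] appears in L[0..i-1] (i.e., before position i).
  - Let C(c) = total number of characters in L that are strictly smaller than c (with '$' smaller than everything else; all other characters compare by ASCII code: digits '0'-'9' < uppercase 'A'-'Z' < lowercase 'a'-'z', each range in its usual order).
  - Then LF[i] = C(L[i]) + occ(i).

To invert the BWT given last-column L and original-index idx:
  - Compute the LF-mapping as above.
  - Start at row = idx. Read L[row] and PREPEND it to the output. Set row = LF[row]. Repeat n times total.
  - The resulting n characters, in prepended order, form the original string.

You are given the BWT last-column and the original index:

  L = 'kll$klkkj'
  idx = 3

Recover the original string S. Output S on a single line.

Answer: kkljlklk$

Derivation:
LF mapping: 2 6 7 0 3 8 4 5 1
Walk LF starting at row 3, prepending L[row]:
  step 1: row=3, L[3]='$', prepend. Next row=LF[3]=0
  step 2: row=0, L[0]='k', prepend. Next row=LF[0]=2
  step 3: row=2, L[2]='l', prepend. Next row=LF[2]=7
  step 4: row=7, L[7]='k', prepend. Next row=LF[7]=5
  step 5: row=5, L[5]='l', prepend. Next row=LF[5]=8
  step 6: row=8, L[8]='j', prepend. Next row=LF[8]=1
  step 7: row=1, L[1]='l', prepend. Next row=LF[1]=6
  step 8: row=6, L[6]='k', prepend. Next row=LF[6]=4
  step 9: row=4, L[4]='k', prepend. Next row=LF[4]=3
Reversed output: kkljlklk$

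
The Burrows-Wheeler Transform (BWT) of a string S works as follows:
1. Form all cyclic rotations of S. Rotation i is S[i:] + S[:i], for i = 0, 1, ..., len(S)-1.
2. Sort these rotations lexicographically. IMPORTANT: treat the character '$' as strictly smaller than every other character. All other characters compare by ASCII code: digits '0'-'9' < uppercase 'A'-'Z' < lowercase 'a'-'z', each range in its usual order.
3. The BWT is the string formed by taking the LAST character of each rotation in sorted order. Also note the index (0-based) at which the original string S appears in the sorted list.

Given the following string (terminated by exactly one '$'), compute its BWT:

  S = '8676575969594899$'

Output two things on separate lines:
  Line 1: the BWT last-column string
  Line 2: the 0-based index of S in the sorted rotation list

Answer: 9969778956$495658
10

Derivation:
All 17 rotations (rotation i = S[i:]+S[:i]):
  rot[0] = 8676575969594899$
  rot[1] = 676575969594899$8
  rot[2] = 76575969594899$86
  rot[3] = 6575969594899$867
  rot[4] = 575969594899$8676
  rot[5] = 75969594899$86765
  rot[6] = 5969594899$867657
  rot[7] = 969594899$8676575
  rot[8] = 69594899$86765759
  rot[9] = 9594899$867657596
  rot[10] = 594899$8676575969
  rot[11] = 94899$86765759695
  rot[12] = 4899$867657596959
  rot[13] = 899$8676575969594
  rot[14] = 99$86765759695948
  rot[15] = 9$867657596959489
  rot[16] = $8676575969594899
Sorted (with $ < everything):
  sorted[0] = $8676575969594899  (last char: '9')
  sorted[1] = 4899$867657596959  (last char: '9')
  sorted[2] = 575969594899$8676  (last char: '6')
  sorted[3] = 594899$8676575969  (last char: '9')
  sorted[4] = 5969594899$867657  (last char: '7')
  sorted[5] = 6575969594899$867  (last char: '7')
  sorted[6] = 676575969594899$8  (last char: '8')
  sorted[7] = 69594899$86765759  (last char: '9')
  sorted[8] = 75969594899$86765  (last char: '5')
  sorted[9] = 76575969594899$86  (last char: '6')
  sorted[10] = 8676575969594899$  (last char: '$')
  sorted[11] = 899$8676575969594  (last char: '4')
  sorted[12] = 9$867657596959489  (last char: '9')
  sorted[13] = 94899$86765759695  (last char: '5')
  sorted[14] = 9594899$867657596  (last char: '6')
  sorted[15] = 969594899$8676575  (last char: '5')
  sorted[16] = 99$86765759695948  (last char: '8')
Last column: 9969778956$495658
Original string S is at sorted index 10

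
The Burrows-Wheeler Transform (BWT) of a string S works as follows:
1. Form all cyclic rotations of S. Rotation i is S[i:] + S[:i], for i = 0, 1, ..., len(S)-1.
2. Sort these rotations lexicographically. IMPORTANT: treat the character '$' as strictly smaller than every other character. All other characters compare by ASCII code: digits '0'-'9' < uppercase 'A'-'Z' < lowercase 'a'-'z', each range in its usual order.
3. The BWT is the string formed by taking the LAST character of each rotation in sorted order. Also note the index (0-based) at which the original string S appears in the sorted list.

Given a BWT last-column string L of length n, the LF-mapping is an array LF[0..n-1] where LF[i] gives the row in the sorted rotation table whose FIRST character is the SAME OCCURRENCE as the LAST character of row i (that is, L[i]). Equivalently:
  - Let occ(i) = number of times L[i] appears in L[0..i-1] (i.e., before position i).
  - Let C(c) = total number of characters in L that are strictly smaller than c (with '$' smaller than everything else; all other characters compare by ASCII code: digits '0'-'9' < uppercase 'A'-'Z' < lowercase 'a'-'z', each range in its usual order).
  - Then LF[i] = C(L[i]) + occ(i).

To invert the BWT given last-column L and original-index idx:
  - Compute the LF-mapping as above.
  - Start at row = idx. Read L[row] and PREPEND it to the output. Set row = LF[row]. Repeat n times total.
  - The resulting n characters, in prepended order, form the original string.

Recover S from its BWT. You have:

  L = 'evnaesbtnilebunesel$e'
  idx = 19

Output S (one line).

Answer: unbelievabltennessee$

Derivation:
LF mapping: 4 20 13 1 5 16 2 18 14 10 11 6 3 19 15 7 17 8 12 0 9
Walk LF starting at row 19, prepending L[row]:
  step 1: row=19, L[19]='$', prepend. Next row=LF[19]=0
  step 2: row=0, L[0]='e', prepend. Next row=LF[0]=4
  step 3: row=4, L[4]='e', prepend. Next row=LF[4]=5
  step 4: row=5, L[5]='s', prepend. Next row=LF[5]=16
  step 5: row=16, L[16]='s', prepend. Next row=LF[16]=17
  step 6: row=17, L[17]='e', prepend. Next row=LF[17]=8
  step 7: row=8, L[8]='n', prepend. Next row=LF[8]=14
  step 8: row=14, L[14]='n', prepend. Next row=LF[14]=15
  step 9: row=15, L[15]='e', prepend. Next row=LF[15]=7
  step 10: row=7, L[7]='t', prepend. Next row=LF[7]=18
  step 11: row=18, L[18]='l', prepend. Next row=LF[18]=12
  step 12: row=12, L[12]='b', prepend. Next row=LF[12]=3
  step 13: row=3, L[3]='a', prepend. Next row=LF[3]=1
  step 14: row=1, L[1]='v', prepend. Next row=LF[1]=20
  step 15: row=20, L[20]='e', prepend. Next row=LF[20]=9
  step 16: row=9, L[9]='i', prepend. Next row=LF[9]=10
  step 17: row=10, L[10]='l', prepend. Next row=LF[10]=11
  step 18: row=11, L[11]='e', prepend. Next row=LF[11]=6
  step 19: row=6, L[6]='b', prepend. Next row=LF[6]=2
  step 20: row=2, L[2]='n', prepend. Next row=LF[2]=13
  step 21: row=13, L[13]='u', prepend. Next row=LF[13]=19
Reversed output: unbelievabltennessee$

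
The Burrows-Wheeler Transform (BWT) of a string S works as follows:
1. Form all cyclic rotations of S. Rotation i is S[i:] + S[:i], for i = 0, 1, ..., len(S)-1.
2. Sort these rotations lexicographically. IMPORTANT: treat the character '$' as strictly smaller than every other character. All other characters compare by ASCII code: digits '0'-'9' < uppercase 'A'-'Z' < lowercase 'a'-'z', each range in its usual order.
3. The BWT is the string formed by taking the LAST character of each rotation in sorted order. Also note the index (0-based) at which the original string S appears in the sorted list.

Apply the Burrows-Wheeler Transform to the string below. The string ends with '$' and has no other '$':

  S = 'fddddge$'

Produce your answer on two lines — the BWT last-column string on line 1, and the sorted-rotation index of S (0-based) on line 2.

All 8 rotations (rotation i = S[i:]+S[:i]):
  rot[0] = fddddge$
  rot[1] = ddddge$f
  rot[2] = dddge$fd
  rot[3] = ddge$fdd
  rot[4] = dge$fddd
  rot[5] = ge$fdddd
  rot[6] = e$fddddg
  rot[7] = $fddddge
Sorted (with $ < everything):
  sorted[0] = $fddddge  (last char: 'e')
  sorted[1] = ddddge$f  (last char: 'f')
  sorted[2] = dddge$fd  (last char: 'd')
  sorted[3] = ddge$fdd  (last char: 'd')
  sorted[4] = dge$fddd  (last char: 'd')
  sorted[5] = e$fddddg  (last char: 'g')
  sorted[6] = fddddge$  (last char: '$')
  sorted[7] = ge$fdddd  (last char: 'd')
Last column: efdddg$d
Original string S is at sorted index 6

Answer: efdddg$d
6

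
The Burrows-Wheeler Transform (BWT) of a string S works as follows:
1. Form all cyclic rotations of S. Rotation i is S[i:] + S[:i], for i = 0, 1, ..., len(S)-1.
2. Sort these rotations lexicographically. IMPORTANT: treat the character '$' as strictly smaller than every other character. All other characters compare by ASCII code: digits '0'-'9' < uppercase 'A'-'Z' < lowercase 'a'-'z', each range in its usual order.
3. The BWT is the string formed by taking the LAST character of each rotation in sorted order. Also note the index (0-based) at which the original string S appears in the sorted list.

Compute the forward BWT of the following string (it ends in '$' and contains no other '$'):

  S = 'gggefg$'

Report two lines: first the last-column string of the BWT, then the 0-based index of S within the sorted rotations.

All 7 rotations (rotation i = S[i:]+S[:i]):
  rot[0] = gggefg$
  rot[1] = ggefg$g
  rot[2] = gefg$gg
  rot[3] = efg$ggg
  rot[4] = fg$ggge
  rot[5] = g$gggef
  rot[6] = $gggefg
Sorted (with $ < everything):
  sorted[0] = $gggefg  (last char: 'g')
  sorted[1] = efg$ggg  (last char: 'g')
  sorted[2] = fg$ggge  (last char: 'e')
  sorted[3] = g$gggef  (last char: 'f')
  sorted[4] = gefg$gg  (last char: 'g')
  sorted[5] = ggefg$g  (last char: 'g')
  sorted[6] = gggefg$  (last char: '$')
Last column: ggefgg$
Original string S is at sorted index 6

Answer: ggefgg$
6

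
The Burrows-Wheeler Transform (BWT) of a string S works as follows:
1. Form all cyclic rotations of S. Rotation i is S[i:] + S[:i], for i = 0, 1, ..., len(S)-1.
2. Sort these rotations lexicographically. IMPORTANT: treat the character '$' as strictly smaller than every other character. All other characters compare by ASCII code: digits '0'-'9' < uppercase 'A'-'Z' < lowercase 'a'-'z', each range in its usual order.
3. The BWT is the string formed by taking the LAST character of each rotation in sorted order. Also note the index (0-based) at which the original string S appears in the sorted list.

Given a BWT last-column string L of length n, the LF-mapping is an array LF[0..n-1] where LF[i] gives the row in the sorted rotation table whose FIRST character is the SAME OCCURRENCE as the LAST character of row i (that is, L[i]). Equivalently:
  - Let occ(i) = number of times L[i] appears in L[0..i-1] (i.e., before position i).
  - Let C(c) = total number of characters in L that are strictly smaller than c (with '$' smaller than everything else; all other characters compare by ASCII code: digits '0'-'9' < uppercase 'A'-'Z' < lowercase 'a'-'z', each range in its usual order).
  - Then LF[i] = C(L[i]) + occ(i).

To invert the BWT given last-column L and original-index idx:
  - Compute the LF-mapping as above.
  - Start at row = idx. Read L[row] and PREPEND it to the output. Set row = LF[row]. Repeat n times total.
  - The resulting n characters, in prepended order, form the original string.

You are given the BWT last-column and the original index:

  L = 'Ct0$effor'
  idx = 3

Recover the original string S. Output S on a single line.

Answer: effort0C$

Derivation:
LF mapping: 2 8 1 0 3 4 5 6 7
Walk LF starting at row 3, prepending L[row]:
  step 1: row=3, L[3]='$', prepend. Next row=LF[3]=0
  step 2: row=0, L[0]='C', prepend. Next row=LF[0]=2
  step 3: row=2, L[2]='0', prepend. Next row=LF[2]=1
  step 4: row=1, L[1]='t', prepend. Next row=LF[1]=8
  step 5: row=8, L[8]='r', prepend. Next row=LF[8]=7
  step 6: row=7, L[7]='o', prepend. Next row=LF[7]=6
  step 7: row=6, L[6]='f', prepend. Next row=LF[6]=5
  step 8: row=5, L[5]='f', prepend. Next row=LF[5]=4
  step 9: row=4, L[4]='e', prepend. Next row=LF[4]=3
Reversed output: effort0C$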